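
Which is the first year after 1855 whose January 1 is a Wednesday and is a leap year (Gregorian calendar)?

1868

Jan 1 advances by 2 weekdays after a leap year and by 1 after a common year.
1855: Jan 1 is Monday.
1856: Tuesday (leap)
1857: Thursday
1858: Friday
1859: Saturday
1860: Sunday (leap)
1861: Tuesday
1862: Wednesday
1863: Thursday
1864: Friday (leap)
1865: Sunday
1866: Monday
1867: Tuesday
1868: Wednesday (leap)
1868 begins on a Wednesday and is a leap year.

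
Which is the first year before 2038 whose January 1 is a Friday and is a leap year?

Jan 1 advances by 2 weekdays after a leap year and by 1 after a common year.
2038: Jan 1 is Friday.
2037: Thursday
2036: Tuesday (leap)
2035: Monday
2034: Sunday
2033: Saturday
2032: Thursday (leap)
2031: Wednesday
2030: Tuesday
2029: Monday
2028: Saturday (leap)
2027: Friday
2026: Thursday
2025: Wednesday
2024: Monday (leap)
2023: Sunday
2022: Saturday
2021: Friday
2020: Wednesday (leap)
2019: Tuesday
2018: Monday
2017: Sunday
2016: Friday (leap)
2016 begins on a Friday and is a leap year.

2016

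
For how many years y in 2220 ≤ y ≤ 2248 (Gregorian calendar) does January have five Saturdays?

13

January has 31 days; it has five Saturdays when Saturday falls among the first (month-length − 28) days — i.e. when January 1 is one of Saturday/Friday/Thursday.
January 1 by year: 2220:Sat✓ 2221:Mon 2222:Tue 2223:Wed 2224:Thu✓ 2225:Sat✓ 2226:Sun 2227:Mon 2228:Tue 2229:Thu✓ 2230:Fri✓ 2231:Sat✓ 2232:Sun 2233:Tue 2234:Wed 2235:Thu✓ 2236:Fri✓ 2237:Sun 2238:Mon 2239:Tue 2240:Wed 2241:Fri✓ 2242:Sat✓ 2243:Sun 2244:Mon 2245:Wed 2246:Thu✓ 2247:Fri✓ 2248:Sat✓
Years with five Saturdays: 2220, 2224, 2225, 2229, 2230, 2231, 2235, 2236, 2241, 2242, 2246, 2247, 2248 → 13.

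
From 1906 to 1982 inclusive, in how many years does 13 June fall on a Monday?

10

Track 13 June's weekday year by year (advancing +1, or +2 across a Feb 29):
  1906: Wed  1907: Thu (+1)  1908: Sat (+2)  1909: Sun (+1)  1910: Mon (+1) ✓
  1911: Tue (+1)  1912: Thu (+2)  1913: Fri (+1)  1914: Sat (+1)  1915: Sun (+1)
  1916: Tue (+2)  1917: Wed (+1)  1918: Thu (+1)  1919: Fri (+1)  … (49 more years) …
  1969: Fri (+1)  1970: Sat (+1)  1971: Sun (+1)  1972: Tue (+2)  1973: Wed (+1)
  1974: Thu (+1)  1975: Fri (+1)  1976: Sun (+2)  1977: Mon (+1) ✓  1978: Tue (+1)
  1979: Wed (+1)  1980: Fri (+2)  1981: Sat (+1)  1982: Sun (+1)
Monday years: 1910, 1921, 1927, 1932, 1938, 1949, 1955, 1960, 1966, 1977 — 10 in total.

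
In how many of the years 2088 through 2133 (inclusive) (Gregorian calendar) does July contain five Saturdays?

July has 31 days; it has five Saturdays when Saturday falls among the first (month-length − 28) days — i.e. when July 1 is one of Saturday/Friday/Thursday.
July 1 by year: 2088:Thu✓ 2089:Fri✓ 2090:Sat✓ 2091:Sun 2092:Tue 2093:Wed 2094:Thu✓ 2095:Fri✓ 2096:Sun 2097:Mon 2098:Tue 2099:Wed 2100:Thu✓ 2101:Fri✓ 2102:Sat✓ …(16 more)… 2119:Sat✓ 2120:Mon 2121:Tue 2122:Wed 2123:Thu✓ 2124:Sat✓ 2125:Sun 2126:Mon 2127:Tue 2128:Thu✓ 2129:Fri✓ 2130:Sat✓ 2131:Sun 2132:Tue 2133:Wed
Years with five Saturdays: 2088, 2089, 2090, 2094, 2095, 2100, 2101, 2102, 2106, 2107, 2112, 2113, 2117, 2118, 2119, 2123, 2124, 2128, 2129, 2130 → 20.

20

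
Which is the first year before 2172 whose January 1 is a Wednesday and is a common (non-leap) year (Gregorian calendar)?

Jan 1 advances by 2 weekdays after a leap year and by 1 after a common year.
2172: Jan 1 is Wednesday (leap).
2171: Tuesday
2170: Monday
2169: Sunday
2168: Friday (leap)
2167: Thursday
2166: Wednesday
2166 begins on a Wednesday and is a common year.

2166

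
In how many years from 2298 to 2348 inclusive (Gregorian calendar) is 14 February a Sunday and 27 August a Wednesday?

Check each year's weekday for 14 February and 27 August:
  2298: Mon/Sat  2299: Tue/Sun  2300: Wed/Mon  2301: Thu/Tue  2302: Fri/Wed  2303: Sat/Thu  2304: Sun/Sat  2305: Tue/Sun  2306: Wed/Mon  2307: Thu/Tue  2308: Fri/Thu  2309: Sun/Fri  2310: Mon/Sat  2311: Tue/Sun  …(23 more)…  2335: Thu/Tue  2336: Fri/Thu  2337: Sun/Fri  2338: Mon/Sat  2339: Tue/Sun  2340: Wed/Tue  2341: Fri/Wed  2342: Sat/Thu  2343: Sun/Fri  2344: Mon/Sun  2345: Wed/Mon  2346: Thu/Tue  2347: Fri/Wed  2348: Sat/Fri
Both conditions hold in: no year — 0.

0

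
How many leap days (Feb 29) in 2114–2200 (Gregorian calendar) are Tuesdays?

3

Leap years in 2114–2200: 21 of them.
Feb 29 weekday advances by 5 (mod 7) from one leap year to the next four years later (or differs when a century non-leap intervenes).
Leap-day weekdays: 2116:Sat 2120:Thu 2124:Tue✓ 2128:Sun 2132:Fri 2136:Wed 2140:Mon 2144:Sat 2148:Thu 2152:Tue✓ 2156:Sun 2160:Fri 2164:Wed 2168:Mon 2172:Sat 2176:Thu 2180:Tue✓ 2184:Sun 2188:Fri 2192:Wed 2196:Mon
Tuesday: 2124, 2152, 2180 → 3.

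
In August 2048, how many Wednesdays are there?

4

August 2048 has 31 days and begins on Saturday.
The first Wednesday is August 5.
Wednesdays fall on 5, 12, 19, 26 — that's 4.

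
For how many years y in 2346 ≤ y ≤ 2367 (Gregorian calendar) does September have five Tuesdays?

6

September has 30 days; it has five Tuesdays when Tuesday falls among the first (month-length − 28) days — i.e. when September 1 is one of Tuesday/Monday.
September 1 by year: 2346:Sun 2347:Mon✓ 2348:Wed 2349:Thu 2350:Fri 2351:Sat 2352:Mon✓ 2353:Tue✓ 2354:Wed 2355:Thu 2356:Sat 2357:Sun 2358:Mon✓ 2359:Tue✓ 2360:Thu 2361:Fri 2362:Sat 2363:Sun 2364:Tue✓ 2365:Wed 2366:Thu 2367:Fri
Years with five Tuesdays: 2347, 2352, 2353, 2358, 2359, 2364 → 6.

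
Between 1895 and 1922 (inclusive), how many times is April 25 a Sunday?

4

Track April 25's weekday year by year (advancing +1, or +2 across a Feb 29):
  1895: Thu  1896: Sat (+2)  1897: Sun (+1) ✓  1898: Mon (+1)  1899: Tue (+1)
  1900: Wed (+1)  1901: Thu (+1)  1902: Fri (+1)  1903: Sat (+1)  1904: Mon (+2)
  1905: Tue (+1)  1906: Wed (+1)  1907: Thu (+1)  1908: Sat (+2)  1909: Sun (+1) ✓
  1910: Mon (+1)  1911: Tue (+1)  1912: Thu (+2)  1913: Fri (+1)  1914: Sat (+1)
  1915: Sun (+1) ✓  1916: Tue (+2)  1917: Wed (+1)  1918: Thu (+1)  1919: Fri (+1)
  1920: Sun (+2) ✓  1921: Mon (+1)  1922: Tue (+1)
Sunday years: 1897, 1909, 1915, 1920 — 4 in total.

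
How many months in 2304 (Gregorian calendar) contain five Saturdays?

A month of length L has five Saturdays iff its first Saturday is on day ≤ L−28 (so day 1–3 in a 31-day month, 1–2 in a 30-day month, day 1 in a leap February).
Checking each month of 2304: Jan starts Fri (31d) ✓; Feb starts Mon (29d); Mar starts Tue (31d); Apr starts Fri (30d) ✓; May starts Sun (31d); Jun starts Wed (30d); Jul starts Fri (31d) ✓; Aug starts Mon (31d); Sep starts Thu (30d); Oct starts Sat (31d) ✓; Nov starts Tue (30d); Dec starts Thu (31d) ✓.
Five-Saturday months: January, April, July, October, December → 5.

5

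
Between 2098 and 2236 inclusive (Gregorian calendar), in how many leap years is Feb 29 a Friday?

5

Leap years in 2098–2236: 33 of them.
Feb 29 weekday advances by 5 (mod 7) from one leap year to the next four years later (or differs when a century non-leap intervenes).
Leap-day weekdays: 2104:Fri✓ 2108:Wed 2112:Mon 2116:Sat 2120:Thu 2124:Tue 2128:Sun 2132:Fri✓ 2136:Wed 2140:Mon 2144:Sat 2148:Thu 2152:Tue …(7 more)… 2184:Sun 2188:Fri✓ 2192:Wed 2196:Mon 2204:Wed 2208:Mon 2212:Sat 2216:Thu 2220:Tue 2224:Sun 2228:Fri✓ 2232:Wed 2236:Mon
Friday: 2104, 2132, 2160, 2188, 2228 → 5.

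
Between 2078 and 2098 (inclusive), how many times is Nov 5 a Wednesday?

Track Nov 5's weekday year by year (advancing +1, or +2 across a Feb 29):
  2078: Sat  2079: Sun (+1)  2080: Tue (+2)  2081: Wed (+1) ✓  2082: Thu (+1)
  2083: Fri (+1)  2084: Sun (+2)  2085: Mon (+1)  2086: Tue (+1)  2087: Wed (+1) ✓
  2088: Fri (+2)  2089: Sat (+1)  2090: Sun (+1)  2091: Mon (+1)  2092: Wed (+2) ✓
  2093: Thu (+1)  2094: Fri (+1)  2095: Sat (+1)  2096: Mon (+2)  2097: Tue (+1)
  2098: Wed (+1) ✓
Wednesday years: 2081, 2087, 2092, 2098 — 4 in total.

4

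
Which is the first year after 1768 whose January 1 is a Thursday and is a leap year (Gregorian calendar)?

Jan 1 advances by 2 weekdays after a leap year and by 1 after a common year.
1768: Jan 1 is Friday (leap).
1769: Sunday
1770: Monday
1771: Tuesday
1772: Wednesday (leap)
1773: Friday
1774: Saturday
1775: Sunday
1776: Monday (leap)
1777: Wednesday
1778: Thursday
1779: Friday
1780: Saturday (leap)
1781: Monday
1782: Tuesday
1783: Wednesday
1784: Thursday (leap)
1784 begins on a Thursday and is a leap year.

1784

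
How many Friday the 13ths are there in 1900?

Check the 13th of each month of 1900: Jan 13: Sat, Feb 13: Tue, Mar 13: Tue, Apr 13: Fri, May 13: Sun, Jun 13: Wed, Jul 13: Fri, Aug 13: Mon, Sep 13: Thu, Oct 13: Sat, Nov 13: Tue, Dec 13: Thu.
Friday occurs in April, July — 2 months.

2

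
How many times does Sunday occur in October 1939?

5

October 1939 has 31 days and begins on Sunday.
The first Sunday is October 1.
Sundays fall on 1, 8, 15, 22, 29 — that's 5.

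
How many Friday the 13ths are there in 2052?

2

Check the 13th of each month of 2052: Jan 13: Sat, Feb 13: Tue, Mar 13: Wed, Apr 13: Sat, May 13: Mon, Jun 13: Thu, Jul 13: Sat, Aug 13: Tue, Sep 13: Fri, Oct 13: Sun, Nov 13: Wed, Dec 13: Fri.
Friday occurs in September, December — 2 months.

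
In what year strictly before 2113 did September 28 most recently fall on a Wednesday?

2112

From one year to the next, a fixed date's weekday advances by 1, or by 2 when a Feb 29 lies between the two dates.
2113: September 28 is Thursday.
2112: Wednesday (−1)
September 28 falls on a Wednesday in 2112.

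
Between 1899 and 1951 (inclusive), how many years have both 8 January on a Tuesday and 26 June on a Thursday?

Check each year's weekday for 8 January and 26 June:
  1899: Sun/Mon  1900: Mon/Tue  1901: Tue/Wed  1902: Wed/Thu  1903: Thu/Fri  1904: Fri/Sun  1905: Sun/Mon  1906: Mon/Tue  1907: Tue/Wed  1908: Wed/Fri  1909: Fri/Sat  1910: Sat/Sun  1911: Sun/Mon  1912: Mon/Wed  …(25 more)…  1938: Sat/Sun  1939: Sun/Mon  1940: Mon/Wed  1941: Wed/Thu  1942: Thu/Fri  1943: Fri/Sat  1944: Sat/Mon  1945: Mon/Tue  1946: Tue/Wed  1947: Wed/Thu  1948: Thu/Sat  1949: Sat/Sun  1950: Sun/Mon  1951: Mon/Tue
Both conditions hold in: 1924 — 1.

1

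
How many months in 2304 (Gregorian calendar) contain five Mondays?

4

A month of length L has five Mondays iff its first Monday is on day ≤ L−28 (so day 1–3 in a 31-day month, 1–2 in a 30-day month, day 1 in a leap February).
Checking each month of 2304: Jan starts Fri (31d); Feb starts Mon (29d) ✓; Mar starts Tue (31d); Apr starts Fri (30d); May starts Sun (31d) ✓; Jun starts Wed (30d); Jul starts Fri (31d); Aug starts Mon (31d) ✓; Sep starts Thu (30d); Oct starts Sat (31d) ✓; Nov starts Tue (30d); Dec starts Thu (31d).
Five-Monday months: February, May, August, October → 4.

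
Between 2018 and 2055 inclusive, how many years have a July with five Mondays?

16

July has 31 days; it has five Mondays when Monday falls among the first (month-length − 28) days — i.e. when July 1 is one of Monday/Sunday/Saturday.
July 1 by year: 2018:Sun✓ 2019:Mon✓ 2020:Wed 2021:Thu 2022:Fri 2023:Sat✓ 2024:Mon✓ 2025:Tue 2026:Wed 2027:Thu 2028:Sat✓ 2029:Sun✓ 2030:Mon✓ 2031:Tue 2032:Thu …(8 more)… 2041:Mon✓ 2042:Tue 2043:Wed 2044:Fri 2045:Sat✓ 2046:Sun✓ 2047:Mon✓ 2048:Wed 2049:Thu 2050:Fri 2051:Sat✓ 2052:Mon✓ 2053:Tue 2054:Wed 2055:Thu
Years with five Mondays: 2018, 2019, 2023, 2024, 2028, 2029, 2030, 2034, 2035, 2040, 2041, 2045, 2046, 2047, 2051, 2052 → 16.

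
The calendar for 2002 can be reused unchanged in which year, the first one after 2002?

2013

Two years share a calendar iff Jan 1 falls on the same weekday and both are leap or both are common. 2002: Jan 1 is Tuesday, common year.
2003: Jan 1 Wednesday, common
2004: Jan 1 Thursday, leap
2005: Jan 1 Saturday, common
2006: Jan 1 Sunday, common
2007: Jan 1 Monday, common
2008: Jan 1 Tuesday, leap
2009: Jan 1 Thursday, common
2010: Jan 1 Friday, common
2011: Jan 1 Saturday, common
2012: Jan 1 Sunday, leap
2013: Jan 1 Tuesday, common
2013 matches on both conditions.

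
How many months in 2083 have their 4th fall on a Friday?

Check the 4th of each month of 2083: Jan 4: Mon, Feb 4: Thu, Mar 4: Thu, Apr 4: Sun, May 4: Tue, Jun 4: Fri, Jul 4: Sun, Aug 4: Wed, Sep 4: Sat, Oct 4: Mon, Nov 4: Thu, Dec 4: Sat.
Friday occurs in June — 1 month.

1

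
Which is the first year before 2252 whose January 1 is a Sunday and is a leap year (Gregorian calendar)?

Jan 1 advances by 2 weekdays after a leap year and by 1 after a common year.
2252: Jan 1 is Thursday (leap).
2251: Wednesday
2250: Tuesday
2249: Monday
2248: Saturday (leap)
2247: Friday
2246: Thursday
2245: Wednesday
2244: Monday (leap)
2243: Sunday
2242: Saturday
2241: Friday
2240: Wednesday (leap)
2239: Tuesday
2238: Monday
2237: Sunday
2236: Friday (leap)
2235: Thursday
2234: Wednesday
2233: Tuesday
2232: Sunday (leap)
2232 begins on a Sunday and is a leap year.

2232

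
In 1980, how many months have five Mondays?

A month of length L has five Mondays iff its first Monday is on day ≤ L−28 (so day 1–3 in a 31-day month, 1–2 in a 30-day month, day 1 in a leap February).
Checking each month of 1980: Jan starts Tue (31d); Feb starts Fri (29d); Mar starts Sat (31d) ✓; Apr starts Tue (30d); May starts Thu (31d); Jun starts Sun (30d) ✓; Jul starts Tue (31d); Aug starts Fri (31d); Sep starts Mon (30d) ✓; Oct starts Wed (31d); Nov starts Sat (30d); Dec starts Mon (31d) ✓.
Five-Monday months: March, June, September, December → 4.

4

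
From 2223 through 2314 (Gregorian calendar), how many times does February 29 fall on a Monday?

Leap years in 2223–2314: 22 of them.
Feb 29 weekday advances by 5 (mod 7) from one leap year to the next four years later (or differs when a century non-leap intervenes).
Leap-day weekdays: 2224:Sun 2228:Fri 2232:Wed 2236:Mon✓ 2240:Sat 2244:Thu 2248:Tue 2252:Sun 2256:Fri 2260:Wed 2264:Mon✓ 2268:Sat 2272:Thu 2276:Tue 2280:Sun 2284:Fri 2288:Wed 2292:Mon✓ 2296:Sat 2304:Mon✓ 2308:Sat 2312:Thu
Monday: 2236, 2264, 2292, 2304 → 4.

4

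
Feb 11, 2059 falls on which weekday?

January 1, 2059 is a Wednesday.
February 11 is day 42 of the year, i.e. 41 days after Jan 1.
41 mod 7 = 6, so advance 6 weekdays from Wednesday: Tuesday.

Tuesday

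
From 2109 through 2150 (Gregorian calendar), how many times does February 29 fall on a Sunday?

1

Leap years in 2109–2150: 10 of them.
Feb 29 weekday advances by 5 (mod 7) from one leap year to the next four years later (or differs when a century non-leap intervenes).
Leap-day weekdays: 2112:Mon 2116:Sat 2120:Thu 2124:Tue 2128:Sun✓ 2132:Fri 2136:Wed 2140:Mon 2144:Sat 2148:Thu
Sunday: 2128 → 1.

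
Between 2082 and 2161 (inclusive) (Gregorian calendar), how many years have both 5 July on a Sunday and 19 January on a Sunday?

2

Check each year's weekday for 5 July and 19 January:
  2082: Sun/Mon  2083: Mon/Tue  2084: Wed/Wed  2085: Thu/Fri  2086: Fri/Sat  2087: Sat/Sun  2088: Mon/Mon  2089: Tue/Wed  2090: Wed/Thu  2091: Thu/Fri  2092: Sat/Sat  2093: Sun/Mon  2094: Mon/Tue  2095: Tue/Wed  …(52 more)…  2148: Fri/Fri  2149: Sat/Sun  2150: Sun/Mon  2151: Mon/Tue  2152: Wed/Wed  2153: Thu/Fri  2154: Fri/Sat  2155: Sat/Sun  2156: Mon/Mon  2157: Tue/Wed  2158: Wed/Thu  2159: Thu/Fri  2160: Sat/Sat  2161: Sun/Mon
Both conditions hold in: 2116, 2144 — 2.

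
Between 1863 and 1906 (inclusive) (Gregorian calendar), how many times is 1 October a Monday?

Track 1 October's weekday year by year (advancing +1, or +2 across a Feb 29):
  1863: Thu  1864: Sat (+2)  1865: Sun (+1)  1866: Mon (+1) ✓  1867: Tue (+1)
  1868: Thu (+2)  1869: Fri (+1)  1870: Sat (+1)  1871: Sun (+1)  1872: Tue (+2)
  1873: Wed (+1)  1874: Thu (+1)  1875: Fri (+1)  1876: Sun (+2)  … (16 more years) …
  1893: Sun (+1)  1894: Mon (+1) ✓  1895: Tue (+1)  1896: Thu (+2)  1897: Fri (+1)
  1898: Sat (+1)  1899: Sun (+1)  1900: Mon (+1) ✓  1901: Tue (+1)  1902: Wed (+1)
  1903: Thu (+1)  1904: Sat (+2)  1905: Sun (+1)  1906: Mon (+1) ✓
Monday years: 1866, 1877, 1883, 1888, 1894, 1900, 1906 — 7 in total.

7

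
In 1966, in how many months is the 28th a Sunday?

Check the 28th of each month of 1966: Jan 28: Fri, Feb 28: Mon, Mar 28: Mon, Apr 28: Thu, May 28: Sat, Jun 28: Tue, Jul 28: Thu, Aug 28: Sun, Sep 28: Wed, Oct 28: Fri, Nov 28: Mon, Dec 28: Wed.
Sunday occurs in August — 1 month.

1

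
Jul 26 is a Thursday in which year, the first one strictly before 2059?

2057

From one year to the next, a fixed date's weekday advances by 1, or by 2 when a Feb 29 lies between the two dates.
2059: July 26 is Saturday.
2058: Friday (−1)
2057: Thursday (−1)
Jul 26 falls on a Thursday in 2057.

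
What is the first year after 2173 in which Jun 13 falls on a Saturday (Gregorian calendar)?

From one year to the next, a fixed date's weekday advances by 1, or by 2 when a Feb 29 lies between the two dates.
2173: June 13 is Sunday.
2174: Monday (+1)
2175: Tuesday (+1)
2176: Thursday (+2)
2177: Friday (+1)
2178: Saturday (+1)
Jun 13 falls on a Saturday in 2178.

2178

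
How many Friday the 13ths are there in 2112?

1

Check the 13th of each month of 2112: Jan 13: Wed, Feb 13: Sat, Mar 13: Sun, Apr 13: Wed, May 13: Fri, Jun 13: Mon, Jul 13: Wed, Aug 13: Sat, Sep 13: Tue, Oct 13: Thu, Nov 13: Sun, Dec 13: Tue.
Friday occurs in May — 1 month.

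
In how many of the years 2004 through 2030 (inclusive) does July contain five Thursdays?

July has 31 days; it has five Thursdays when Thursday falls among the first (month-length − 28) days — i.e. when July 1 is one of Thursday/Wednesday/Tuesday.
July 1 by year: 2004:Thu✓ 2005:Fri 2006:Sat 2007:Sun 2008:Tue✓ 2009:Wed✓ 2010:Thu✓ 2011:Fri 2012:Sun 2013:Mon 2014:Tue✓ 2015:Wed✓ 2016:Fri 2017:Sat 2018:Sun 2019:Mon 2020:Wed✓ 2021:Thu✓ 2022:Fri 2023:Sat 2024:Mon 2025:Tue✓ 2026:Wed✓ 2027:Thu✓ 2028:Sat 2029:Sun 2030:Mon
Years with five Thursdays: 2004, 2008, 2009, 2010, 2014, 2015, 2020, 2021, 2025, 2026, 2027 → 11.

11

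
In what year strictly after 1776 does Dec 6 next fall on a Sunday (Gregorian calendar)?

1778

From one year to the next, a fixed date's weekday advances by 1, or by 2 when a Feb 29 lies between the two dates.
1776: December 6 is Friday.
1777: Saturday (+1)
1778: Sunday (+1)
Dec 6 falls on a Sunday in 1778.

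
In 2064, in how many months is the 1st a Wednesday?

1

Check the 1st of each month of 2064: Jan 1: Tue, Feb 1: Fri, Mar 1: Sat, Apr 1: Tue, May 1: Thu, Jun 1: Sun, Jul 1: Tue, Aug 1: Fri, Sep 1: Mon, Oct 1: Wed, Nov 1: Sat, Dec 1: Mon.
Wednesday occurs in October — 1 month.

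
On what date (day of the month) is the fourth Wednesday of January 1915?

January 1, 1915 is a Friday, so the first Wednesday is the 6th.
The fourth Wednesday is 6 + 21 = 27.

27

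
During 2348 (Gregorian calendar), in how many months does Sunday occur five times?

A month of length L has five Sundays iff its first Sunday is on day ≤ L−28 (so day 1–3 in a 31-day month, 1–2 in a 30-day month, day 1 in a leap February).
Checking each month of 2348: Jan starts Thu (31d); Feb starts Sun (29d) ✓; Mar starts Mon (31d); Apr starts Thu (30d); May starts Sat (31d) ✓; Jun starts Tue (30d); Jul starts Thu (31d); Aug starts Sun (31d) ✓; Sep starts Wed (30d); Oct starts Fri (31d) ✓; Nov starts Mon (30d); Dec starts Wed (31d).
Five-Sunday months: February, May, August, October → 4.

4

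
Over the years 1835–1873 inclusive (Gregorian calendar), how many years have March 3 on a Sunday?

6

Track March 3's weekday year by year (advancing +1, or +2 across a Feb 29):
  1835: Tue  1836: Thu (+2)  1837: Fri (+1)  1838: Sat (+1)  1839: Sun (+1) ✓
  1840: Tue (+2)  1841: Wed (+1)  1842: Thu (+1)  1843: Fri (+1)  1844: Sun (+2) ✓
  1845: Mon (+1)  1846: Tue (+1)  1847: Wed (+1)  1848: Fri (+2)  … (11 more years) …
  1860: Sat (+2)  1861: Sun (+1) ✓  1862: Mon (+1)  1863: Tue (+1)  1864: Thu (+2)
  1865: Fri (+1)  1866: Sat (+1)  1867: Sun (+1) ✓  1868: Tue (+2)  1869: Wed (+1)
  1870: Thu (+1)  1871: Fri (+1)  1872: Sun (+2) ✓  1873: Mon (+1)
Sunday years: 1839, 1844, 1850, 1861, 1867, 1872 — 6 in total.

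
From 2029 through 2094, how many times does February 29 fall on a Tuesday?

Leap years in 2029–2094: 16 of them.
Feb 29 weekday advances by 5 (mod 7) from one leap year to the next four years later (or differs when a century non-leap intervenes).
Leap-day weekdays: 2032:Sun 2036:Fri 2040:Wed 2044:Mon 2048:Sat 2052:Thu 2056:Tue✓ 2060:Sun 2064:Fri 2068:Wed 2072:Mon 2076:Sat 2080:Thu 2084:Tue✓ 2088:Sun 2092:Fri
Tuesday: 2056, 2084 → 2.

2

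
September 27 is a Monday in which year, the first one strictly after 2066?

2077

From one year to the next, a fixed date's weekday advances by 1, or by 2 when a Feb 29 lies between the two dates.
2066: September 27 is Monday.
2067: Tuesday (+1)
2068: Thursday (+2)
2069: Friday (+1)
2070: Saturday (+1)
2071: Sunday (+1)
2072: Tuesday (+2)
2073: Wednesday (+1)
2074: Thursday (+1)
2075: Friday (+1)
2076: Sunday (+2)
2077: Monday (+1)
September 27 falls on a Monday in 2077.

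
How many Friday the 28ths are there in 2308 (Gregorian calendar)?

2

Check the 28th of each month of 2308: Jan 28: Tue, Feb 28: Fri, Mar 28: Sat, Apr 28: Tue, May 28: Thu, Jun 28: Sun, Jul 28: Tue, Aug 28: Fri, Sep 28: Mon, Oct 28: Wed, Nov 28: Sat, Dec 28: Mon.
Friday occurs in February, August — 2 months.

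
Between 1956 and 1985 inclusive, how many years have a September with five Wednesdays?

8

September has 30 days; it has five Wednesdays when Wednesday falls among the first (month-length − 28) days — i.e. when September 1 is one of Wednesday/Tuesday.
September 1 by year: 1956:Sat 1957:Sun 1958:Mon 1959:Tue✓ 1960:Thu 1961:Fri 1962:Sat 1963:Sun 1964:Tue✓ 1965:Wed✓ 1966:Thu 1967:Fri 1968:Sun 1969:Mon 1970:Tue✓ 1971:Wed✓ 1972:Fri 1973:Sat 1974:Sun 1975:Mon 1976:Wed✓ 1977:Thu 1978:Fri 1979:Sat 1980:Mon 1981:Tue✓ 1982:Wed✓ 1983:Thu 1984:Sat 1985:Sun
Years with five Wednesdays: 1959, 1964, 1965, 1970, 1971, 1976, 1981, 1982 → 8.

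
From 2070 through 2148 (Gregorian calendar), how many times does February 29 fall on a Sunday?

Leap years in 2070–2148: 19 of them.
Feb 29 weekday advances by 5 (mod 7) from one leap year to the next four years later (or differs when a century non-leap intervenes).
Leap-day weekdays: 2072:Mon 2076:Sat 2080:Thu 2084:Tue 2088:Sun✓ 2092:Fri 2096:Wed 2104:Fri 2108:Wed 2112:Mon 2116:Sat 2120:Thu 2124:Tue 2128:Sun✓ 2132:Fri 2136:Wed 2140:Mon 2144:Sat 2148:Thu
Sunday: 2088, 2128 → 2.

2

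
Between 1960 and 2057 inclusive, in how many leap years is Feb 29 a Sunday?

Leap years in 1960–2057: 25 of them.
Feb 29 weekday advances by 5 (mod 7) from one leap year to the next four years later (or differs when a century non-leap intervenes).
Leap-day weekdays: 1960:Mon 1964:Sat 1968:Thu 1972:Tue 1976:Sun✓ 1980:Fri 1984:Wed 1988:Mon 1992:Sat 1996:Thu 2000:Tue 2004:Sun✓ 2008:Fri 2012:Wed 2016:Mon 2020:Sat 2024:Thu 2028:Tue 2032:Sun✓ 2036:Fri 2040:Wed 2044:Mon 2048:Sat 2052:Thu 2056:Tue
Sunday: 1976, 2004, 2032 → 3.

3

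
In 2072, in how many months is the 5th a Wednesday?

1

Check the 5th of each month of 2072: Jan 5: Tue, Feb 5: Fri, Mar 5: Sat, Apr 5: Tue, May 5: Thu, Jun 5: Sun, Jul 5: Tue, Aug 5: Fri, Sep 5: Mon, Oct 5: Wed, Nov 5: Sat, Dec 5: Mon.
Wednesday occurs in October — 1 month.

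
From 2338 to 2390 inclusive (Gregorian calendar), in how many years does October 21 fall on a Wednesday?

Track October 21's weekday year by year (advancing +1, or +2 across a Feb 29):
  2338: Fri  2339: Sat (+1)  2340: Mon (+2)  2341: Tue (+1)  2342: Wed (+1) ✓
  2343: Thu (+1)  2344: Sat (+2)  2345: Sun (+1)  2346: Mon (+1)  2347: Tue (+1)
  2348: Thu (+2)  2349: Fri (+1)  2350: Sat (+1)  2351: Sun (+1)  … (25 more years) …
  2377: Fri (+1)  2378: Sat (+1)  2379: Sun (+1)  2380: Tue (+2)  2381: Wed (+1) ✓
  2382: Thu (+1)  2383: Fri (+1)  2384: Sun (+2)  2385: Mon (+1)  2386: Tue (+1)
  2387: Wed (+1) ✓  2388: Fri (+2)  2389: Sat (+1)  2390: Sun (+1)
Wednesday years: 2342, 2353, 2359, 2364, 2370, 2381, 2387 — 7 in total.

7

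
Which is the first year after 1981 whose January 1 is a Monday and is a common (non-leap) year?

1990

Jan 1 advances by 2 weekdays after a leap year and by 1 after a common year.
1981: Jan 1 is Thursday.
1982: Friday
1983: Saturday
1984: Sunday (leap)
1985: Tuesday
1986: Wednesday
1987: Thursday
1988: Friday (leap)
1989: Sunday
1990: Monday
1990 begins on a Monday and is a common year.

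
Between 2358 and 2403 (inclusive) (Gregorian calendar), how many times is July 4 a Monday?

Track July 4's weekday year by year (advancing +1, or +2 across a Feb 29):
  2358: Fri  2359: Sat (+1)  2360: Mon (+2) ✓  2361: Tue (+1)  2362: Wed (+1)
  2363: Thu (+1)  2364: Sat (+2)  2365: Sun (+1)  2366: Mon (+1) ✓  2367: Tue (+1)
  2368: Thu (+2)  2369: Fri (+1)  2370: Sat (+1)  2371: Sun (+1)  … (18 more years) …
  2390: Wed (+1)  2391: Thu (+1)  2392: Sat (+2)  2393: Sun (+1)  2394: Mon (+1) ✓
  2395: Tue (+1)  2396: Thu (+2)  2397: Fri (+1)  2398: Sat (+1)  2399: Sun (+1)
  2400: Tue (+2)  2401: Wed (+1)  2402: Thu (+1)  2403: Fri (+1)
Monday years: 2360, 2366, 2377, 2383, 2388, 2394 — 6 in total.

6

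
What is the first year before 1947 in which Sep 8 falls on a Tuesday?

From one year to the next, a fixed date's weekday advances by 1, or by 2 when a Feb 29 lies between the two dates.
1947: September 8 is Monday.
1946: Sunday (−1)
1945: Saturday (−1)
1944: Friday (−1)
1943: Wednesday (−2)
1942: Tuesday (−1)
Sep 8 falls on a Tuesday in 1942.

1942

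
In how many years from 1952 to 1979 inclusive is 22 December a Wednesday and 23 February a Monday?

Check each year's weekday for 22 December and 23 February:
  1952: Mon/Sat  1953: Tue/Mon  1954: Wed/Tue  1955: Thu/Wed  1956: Sat/Thu  1957: Sun/Sat  1958: Mon/Sun  1959: Tue/Mon  1960: Thu/Tue  1961: Fri/Thu  1962: Sat/Fri  1963: Sun/Sat  1964: Tue/Sun  1965: Wed/Tue  1966: Thu/Wed  1967: Fri/Thu  1968: Sun/Fri  1969: Mon/Sun  1970: Tue/Mon  1971: Wed/Tue  1972: Fri/Wed  1973: Sat/Fri  1974: Sun/Sat  1975: Mon/Sun  1976: Wed/Mon ✓  1977: Thu/Wed  1978: Fri/Thu  1979: Sat/Fri
Both conditions hold in: 1976 — 1.

1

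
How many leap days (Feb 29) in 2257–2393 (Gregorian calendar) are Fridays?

Leap years in 2257–2393: 33 of them.
Feb 29 weekday advances by 5 (mod 7) from one leap year to the next four years later (or differs when a century non-leap intervenes).
Leap-day weekdays: 2260:Wed 2264:Mon 2268:Sat 2272:Thu 2276:Tue 2280:Sun 2284:Fri✓ 2288:Wed 2292:Mon 2296:Sat 2304:Mon 2308:Sat 2312:Thu …(7 more)… 2344:Tue 2348:Sun 2352:Fri✓ 2356:Wed 2360:Mon 2364:Sat 2368:Thu 2372:Tue 2376:Sun 2380:Fri✓ 2384:Wed 2388:Mon 2392:Sat
Friday: 2284, 2324, 2352, 2380 → 4.

4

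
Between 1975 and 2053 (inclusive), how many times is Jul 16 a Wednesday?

Track Jul 16's weekday year by year (advancing +1, or +2 across a Feb 29):
  1975: Wed ✓  1976: Fri (+2)  1977: Sat (+1)  1978: Sun (+1)  1979: Mon (+1)
  1980: Wed (+2) ✓  1981: Thu (+1)  1982: Fri (+1)  1983: Sat (+1)  1984: Mon (+2)
  1985: Tue (+1)  1986: Wed (+1) ✓  1987: Thu (+1)  1988: Sat (+2)  … (51 more years) …
  2040: Mon (+2)  2041: Tue (+1)  2042: Wed (+1) ✓  2043: Thu (+1)  2044: Sat (+2)
  2045: Sun (+1)  2046: Mon (+1)  2047: Tue (+1)  2048: Thu (+2)  2049: Fri (+1)
  2050: Sat (+1)  2051: Sun (+1)  2052: Tue (+2)  2053: Wed (+1) ✓
Wednesday years: 1975, 1980, 1986, 1997, 2003, 2008, 2014, 2025, 2031, 2036, 2042, 2053 — 12 in total.

12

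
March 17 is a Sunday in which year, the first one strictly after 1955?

1957

From one year to the next, a fixed date's weekday advances by 1, or by 2 when a Feb 29 lies between the two dates.
1955: March 17 is Thursday.
1956: Saturday (+2)
1957: Sunday (+1)
March 17 falls on a Sunday in 1957.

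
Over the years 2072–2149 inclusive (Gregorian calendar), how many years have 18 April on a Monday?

Track 18 April's weekday year by year (advancing +1, or +2 across a Feb 29):
  2072: Mon ✓  2073: Tue (+1)  2074: Wed (+1)  2075: Thu (+1)  2076: Sat (+2)
  2077: Sun (+1)  2078: Mon (+1) ✓  2079: Tue (+1)  2080: Thu (+2)  2081: Fri (+1)
  2082: Sat (+1)  2083: Sun (+1)  2084: Tue (+2)  2085: Wed (+1)  … (50 more years) …
  2136: Wed (+2)  2137: Thu (+1)  2138: Fri (+1)  2139: Sat (+1)  2140: Mon (+2) ✓
  2141: Tue (+1)  2142: Wed (+1)  2143: Thu (+1)  2144: Sat (+2)  2145: Sun (+1)
  2146: Mon (+1) ✓  2147: Tue (+1)  2148: Thu (+2)  2149: Fri (+1)
Monday years: 2072, 2078, 2089, 2095, 2101, 2107, 2112, 2118, 2129, 2135, 2140, 2146 — 12 in total.

12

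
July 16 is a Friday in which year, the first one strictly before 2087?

2083

From one year to the next, a fixed date's weekday advances by 1, or by 2 when a Feb 29 lies between the two dates.
2087: July 16 is Wednesday.
2086: Tuesday (−1)
2085: Monday (−1)
2084: Sunday (−1)
2083: Friday (−2)
July 16 falls on a Friday in 2083.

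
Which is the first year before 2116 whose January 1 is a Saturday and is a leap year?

Jan 1 advances by 2 weekdays after a leap year and by 1 after a common year.
2116: Jan 1 is Wednesday (leap).
2115: Tuesday
2114: Monday
2113: Sunday
2112: Friday (leap)
2111: Thursday
2110: Wednesday
2109: Tuesday
2108: Sunday (leap)
2107: Saturday
2106: Friday
2105: Thursday
2104: Tuesday (leap)
2103: Monday
2102: Sunday
2101: Saturday
2100: Friday
2099: Thursday
2098: Wednesday
2097: Tuesday
2096: Sunday (leap)
2095: Saturday
2094: Friday
2093: Thursday
2092: Tuesday (leap)
2091: Monday
2090: Sunday
2089: Saturday
2088: Thursday (leap)
2087: Wednesday
2086: Tuesday
2085: Monday
2084: Saturday (leap)
2084 begins on a Saturday and is a leap year.

2084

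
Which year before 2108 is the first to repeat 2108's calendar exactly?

2096

Two years share a calendar iff Jan 1 falls on the same weekday and both are leap or both are common. 2108: Jan 1 is Sunday, leap year.
2107: Jan 1 Saturday, common
2106: Jan 1 Friday, common
2105: Jan 1 Thursday, common
2104: Jan 1 Tuesday, leap
2103: Jan 1 Monday, common
2102: Jan 1 Sunday, common
2101: Jan 1 Saturday, common
2100: Jan 1 Friday, common
2099: Jan 1 Thursday, common
2098: Jan 1 Wednesday, common
2097: Jan 1 Tuesday, common
2096: Jan 1 Sunday, leap
2096 matches on both conditions.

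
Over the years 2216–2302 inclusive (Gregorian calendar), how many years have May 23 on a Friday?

13

Track May 23's weekday year by year (advancing +1, or +2 across a Feb 29):
  2216: Thu  2217: Fri (+1) ✓  2218: Sat (+1)  2219: Sun (+1)  2220: Tue (+2)
  2221: Wed (+1)  2222: Thu (+1)  2223: Fri (+1) ✓  2224: Sun (+2)  2225: Mon (+1)
  2226: Tue (+1)  2227: Wed (+1)  2228: Fri (+2) ✓  2229: Sat (+1)  … (59 more years) …
  2289: Thu (+1)  2290: Fri (+1) ✓  2291: Sat (+1)  2292: Mon (+2)  2293: Tue (+1)
  2294: Wed (+1)  2295: Thu (+1)  2296: Sat (+2)  2297: Sun (+1)  2298: Mon (+1)
  2299: Tue (+1)  2300: Wed (+1)  2301: Thu (+1)  2302: Fri (+1) ✓
Friday years: 2217, 2223, 2228, 2234, 2245, 2251, 2256, 2262, 2273, 2279, 2284, 2290, 2302 — 13 in total.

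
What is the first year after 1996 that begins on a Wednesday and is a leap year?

Jan 1 advances by 2 weekdays after a leap year and by 1 after a common year.
1996: Jan 1 is Monday (leap).
1997: Wednesday
1998: Thursday
1999: Friday
2000: Saturday (leap)
2001: Monday
2002: Tuesday
2003: Wednesday
2004: Thursday (leap)
2005: Saturday
2006: Sunday
2007: Monday
2008: Tuesday (leap)
2009: Thursday
2010: Friday
2011: Saturday
2012: Sunday (leap)
2013: Tuesday
2014: Wednesday
2015: Thursday
2016: Friday (leap)
2017: Sunday
2018: Monday
2019: Tuesday
2020: Wednesday (leap)
2020 begins on a Wednesday and is a leap year.

2020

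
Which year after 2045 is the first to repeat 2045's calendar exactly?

Two years share a calendar iff Jan 1 falls on the same weekday and both are leap or both are common. 2045: Jan 1 is Sunday, common year.
2046: Jan 1 Monday, common
2047: Jan 1 Tuesday, common
2048: Jan 1 Wednesday, leap
2049: Jan 1 Friday, common
2050: Jan 1 Saturday, common
2051: Jan 1 Sunday, common
2051 matches on both conditions.

2051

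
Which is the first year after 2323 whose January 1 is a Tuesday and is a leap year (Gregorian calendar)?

Jan 1 advances by 2 weekdays after a leap year and by 1 after a common year.
2323: Jan 1 is Monday.
2324: Tuesday (leap)
2324 begins on a Tuesday and is a leap year.

2324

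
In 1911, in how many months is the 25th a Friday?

1

Check the 25th of each month of 1911: Jan 25: Wed, Feb 25: Sat, Mar 25: Sat, Apr 25: Tue, May 25: Thu, Jun 25: Sun, Jul 25: Tue, Aug 25: Fri, Sep 25: Mon, Oct 25: Wed, Nov 25: Sat, Dec 25: Mon.
Friday occurs in August — 1 month.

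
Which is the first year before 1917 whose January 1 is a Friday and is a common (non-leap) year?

Jan 1 advances by 2 weekdays after a leap year and by 1 after a common year.
1917: Jan 1 is Monday.
1916: Saturday (leap)
1915: Friday
1915 begins on a Friday and is a common year.

1915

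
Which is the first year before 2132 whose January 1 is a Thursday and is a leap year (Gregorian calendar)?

Jan 1 advances by 2 weekdays after a leap year and by 1 after a common year.
2132: Jan 1 is Tuesday (leap).
2131: Monday
2130: Sunday
2129: Saturday
2128: Thursday (leap)
2128 begins on a Thursday and is a leap year.

2128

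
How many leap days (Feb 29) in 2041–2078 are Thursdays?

1

Leap years in 2041–2078: 9 of them.
Feb 29 weekday advances by 5 (mod 7) from one leap year to the next four years later (or differs when a century non-leap intervenes).
Leap-day weekdays: 2044:Mon 2048:Sat 2052:Thu✓ 2056:Tue 2060:Sun 2064:Fri 2068:Wed 2072:Mon 2076:Sat
Thursday: 2052 → 1.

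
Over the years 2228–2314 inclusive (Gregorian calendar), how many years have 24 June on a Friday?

Track 24 June's weekday year by year (advancing +1, or +2 across a Feb 29):
  2228: Tue  2229: Wed (+1)  2230: Thu (+1)  2231: Fri (+1) ✓  2232: Sun (+2)
  2233: Mon (+1)  2234: Tue (+1)  2235: Wed (+1)  2236: Fri (+2) ✓  2237: Sat (+1)
  2238: Sun (+1)  2239: Mon (+1)  2240: Wed (+2)  2241: Thu (+1)  … (59 more years) …
  2301: Mon (+1)  2302: Tue (+1)  2303: Wed (+1)  2304: Fri (+2) ✓  2305: Sat (+1)
  2306: Sun (+1)  2307: Mon (+1)  2308: Wed (+2)  2309: Thu (+1)  2310: Fri (+1) ✓
  2311: Sat (+1)  2312: Mon (+2)  2313: Tue (+1)  2314: Wed (+1)
Friday years: 2231, 2236, 2242, 2253, 2259, 2264, 2270, 2281, 2287, 2292, 2298, 2304, 2310 — 13 in total.

13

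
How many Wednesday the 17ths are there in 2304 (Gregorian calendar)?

Check the 17th of each month of 2304: Jan 17: Sun, Feb 17: Wed, Mar 17: Thu, Apr 17: Sun, May 17: Tue, Jun 17: Fri, Jul 17: Sun, Aug 17: Wed, Sep 17: Sat, Oct 17: Mon, Nov 17: Thu, Dec 17: Sat.
Wednesday occurs in February, August — 2 months.

2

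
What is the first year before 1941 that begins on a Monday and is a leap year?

Jan 1 advances by 2 weekdays after a leap year and by 1 after a common year.
1941: Jan 1 is Wednesday.
1940: Monday (leap)
1940 begins on a Monday and is a leap year.

1940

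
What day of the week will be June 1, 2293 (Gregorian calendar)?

Thursday

January 1, 2293 is a Sunday.
June 1 is day 152 of the year, i.e. 151 days after Jan 1.
151 mod 7 = 4, so advance 4 weekdays from Sunday: Thursday.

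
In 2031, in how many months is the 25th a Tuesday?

3

Check the 25th of each month of 2031: Jan 25: Sat, Feb 25: Tue, Mar 25: Tue, Apr 25: Fri, May 25: Sun, Jun 25: Wed, Jul 25: Fri, Aug 25: Mon, Sep 25: Thu, Oct 25: Sat, Nov 25: Tue, Dec 25: Thu.
Tuesday occurs in February, March, November — 3 months.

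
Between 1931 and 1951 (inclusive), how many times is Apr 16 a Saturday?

Track Apr 16's weekday year by year (advancing +1, or +2 across a Feb 29):
  1931: Thu  1932: Sat (+2) ✓  1933: Sun (+1)  1934: Mon (+1)  1935: Tue (+1)
  1936: Thu (+2)  1937: Fri (+1)  1938: Sat (+1) ✓  1939: Sun (+1)  1940: Tue (+2)
  1941: Wed (+1)  1942: Thu (+1)  1943: Fri (+1)  1944: Sun (+2)  1945: Mon (+1)
  1946: Tue (+1)  1947: Wed (+1)  1948: Fri (+2)  1949: Sat (+1) ✓  1950: Sun (+1)
  1951: Mon (+1)
Saturday years: 1932, 1938, 1949 — 3 in total.

3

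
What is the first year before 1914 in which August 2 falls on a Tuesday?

1910

From one year to the next, a fixed date's weekday advances by 1, or by 2 when a Feb 29 lies between the two dates.
1914: August 2 is Sunday.
1913: Saturday (−1)
1912: Friday (−1)
1911: Wednesday (−2)
1910: Tuesday (−1)
August 2 falls on a Tuesday in 1910.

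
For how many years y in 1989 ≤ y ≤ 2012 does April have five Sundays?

8

April has 30 days; it has five Sundays when Sunday falls among the first (month-length − 28) days — i.e. when April 1 is one of Sunday/Saturday.
April 1 by year: 1989:Sat✓ 1990:Sun✓ 1991:Mon 1992:Wed 1993:Thu 1994:Fri 1995:Sat✓ 1996:Mon 1997:Tue 1998:Wed 1999:Thu 2000:Sat✓ 2001:Sun✓ 2002:Mon 2003:Tue 2004:Thu 2005:Fri 2006:Sat✓ 2007:Sun✓ 2008:Tue 2009:Wed 2010:Thu 2011:Fri 2012:Sun✓
Years with five Sundays: 1989, 1990, 1995, 2000, 2001, 2006, 2007, 2012 → 8.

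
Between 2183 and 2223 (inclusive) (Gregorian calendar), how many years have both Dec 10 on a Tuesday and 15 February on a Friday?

Check each year's weekday for Dec 10 and 15 February:
  2183: Wed/Sat  2184: Fri/Sun  2185: Sat/Tue  2186: Sun/Wed  2187: Mon/Thu  2188: Wed/Fri  2189: Thu/Sun  2190: Fri/Mon  2191: Sat/Tue  2192: Mon/Wed  2193: Tue/Fri ✓  2194: Wed/Sat  2195: Thu/Sun  2196: Sat/Mon  …(13 more)…  2210: Mon/Thu  2211: Tue/Fri ✓  2212: Thu/Sat  2213: Fri/Mon  2214: Sat/Tue  2215: Sun/Wed  2216: Tue/Thu  2217: Wed/Sat  2218: Thu/Sun  2219: Fri/Mon  2220: Sun/Tue  2221: Mon/Thu  2222: Tue/Fri ✓  2223: Wed/Sat
Both conditions hold in: 2193, 2199, 2205, 2211, 2222 — 5.

5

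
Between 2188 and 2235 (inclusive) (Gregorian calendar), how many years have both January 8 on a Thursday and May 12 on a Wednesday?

Check each year's weekday for January 8 and May 12:
  2188: Tue/Mon  2189: Thu/Tue  2190: Fri/Wed  2191: Sat/Thu  2192: Sun/Sat  2193: Tue/Sun  2194: Wed/Mon  2195: Thu/Tue  2196: Fri/Thu  2197: Sun/Fri  2198: Mon/Sat  2199: Tue/Sun  2200: Wed/Mon  2201: Thu/Tue  …(20 more)…  2222: Tue/Sun  2223: Wed/Mon  2224: Thu/Wed ✓  2225: Sat/Thu  2226: Sun/Fri  2227: Mon/Sat  2228: Tue/Mon  2229: Thu/Tue  2230: Fri/Wed  2231: Sat/Thu  2232: Sun/Sat  2233: Tue/Sun  2234: Wed/Mon  2235: Thu/Tue
Both conditions hold in: 2224 — 1.

1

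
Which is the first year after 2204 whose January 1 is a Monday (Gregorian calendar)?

2210

Jan 1 advances by 2 weekdays after a leap year and by 1 after a common year.
2204: Jan 1 is Sunday (leap).
2205: Tuesday
2206: Wednesday
2207: Thursday
2208: Friday (leap)
2209: Sunday
2210: Monday
2210 begins on a Monday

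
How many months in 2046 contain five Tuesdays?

A month of length L has five Tuesdays iff its first Tuesday is on day ≤ L−28 (so day 1–3 in a 31-day month, 1–2 in a 30-day month, day 1 in a leap February).
Checking each month of 2046: Jan starts Mon (31d) ✓; Feb starts Thu (28d); Mar starts Thu (31d); Apr starts Sun (30d); May starts Tue (31d) ✓; Jun starts Fri (30d); Jul starts Sun (31d) ✓; Aug starts Wed (31d); Sep starts Sat (30d); Oct starts Mon (31d) ✓; Nov starts Thu (30d); Dec starts Sat (31d).
Five-Tuesday months: January, May, July, October → 4.

4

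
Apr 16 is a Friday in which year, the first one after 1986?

1993

From one year to the next, a fixed date's weekday advances by 1, or by 2 when a Feb 29 lies between the two dates.
1986: April 16 is Wednesday.
1987: Thursday (+1)
1988: Saturday (+2)
1989: Sunday (+1)
1990: Monday (+1)
1991: Tuesday (+1)
1992: Thursday (+2)
1993: Friday (+1)
Apr 16 falls on a Friday in 1993.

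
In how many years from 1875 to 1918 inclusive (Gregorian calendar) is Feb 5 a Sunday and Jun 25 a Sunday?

Check each year's weekday for Feb 5 and Jun 25:
  1875: Fri/Fri  1876: Sat/Sun  1877: Mon/Mon  1878: Tue/Tue  1879: Wed/Wed  1880: Thu/Fri  1881: Sat/Sat  1882: Sun/Sun ✓  1883: Mon/Mon  1884: Tue/Wed  1885: Thu/Thu  1886: Fri/Fri  1887: Sat/Sat  1888: Sun/Mon  …(16 more)…  1905: Sun/Sun ✓  1906: Mon/Mon  1907: Tue/Tue  1908: Wed/Thu  1909: Fri/Fri  1910: Sat/Sat  1911: Sun/Sun ✓  1912: Mon/Tue  1913: Wed/Wed  1914: Thu/Thu  1915: Fri/Fri  1916: Sat/Sun  1917: Mon/Mon  1918: Tue/Tue
Both conditions hold in: 1882, 1893, 1899, 1905, 1911 — 5.

5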